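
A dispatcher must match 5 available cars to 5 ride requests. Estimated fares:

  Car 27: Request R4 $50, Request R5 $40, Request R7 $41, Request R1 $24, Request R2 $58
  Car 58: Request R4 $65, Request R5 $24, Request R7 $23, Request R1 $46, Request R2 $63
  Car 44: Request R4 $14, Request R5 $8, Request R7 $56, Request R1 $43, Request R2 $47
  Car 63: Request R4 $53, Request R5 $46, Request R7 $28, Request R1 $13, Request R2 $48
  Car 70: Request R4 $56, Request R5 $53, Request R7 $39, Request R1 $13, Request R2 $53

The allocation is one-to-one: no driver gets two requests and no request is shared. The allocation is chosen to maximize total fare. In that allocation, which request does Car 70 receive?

Car 70 receives Request R5.

Optimal: Car 27→Request R2 ($58), Car 58→Request R1 ($46), Car 44→Request R7 ($56), Car 63→Request R4 ($53), Car 70→Request R5 ($53) — total 58+46+56+53+53 = $266.
Row-greedy (each driver in turn takes its best remaining request) gives $238, worse by 28.
Swapping Car 70↔Car 27 (Car 70→Request R2 $53, Car 27→Request R5 $40) loses 18.
Car 70's own top request is Request R4 ($56), but forcing Car 70→Request R4 and reassigning the rest optimally gives only $262 — worse by 4.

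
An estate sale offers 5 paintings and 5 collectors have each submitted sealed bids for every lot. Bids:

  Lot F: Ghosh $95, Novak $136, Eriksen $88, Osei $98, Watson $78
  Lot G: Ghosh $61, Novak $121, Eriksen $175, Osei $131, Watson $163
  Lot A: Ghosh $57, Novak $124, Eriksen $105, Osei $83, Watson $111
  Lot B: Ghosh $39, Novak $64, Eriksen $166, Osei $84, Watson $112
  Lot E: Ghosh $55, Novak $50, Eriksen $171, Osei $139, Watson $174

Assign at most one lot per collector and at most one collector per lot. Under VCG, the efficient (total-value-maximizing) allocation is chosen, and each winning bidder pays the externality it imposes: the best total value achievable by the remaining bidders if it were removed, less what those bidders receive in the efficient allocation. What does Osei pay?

Efficient allocation: Ghosh→Lot F ($95), Novak→Lot A ($124), Eriksen→Lot B ($166), Osei→Lot G ($131), Watson→Lot E ($174); total welfare W = $690.
Osei receives Lot G at value $131, so the others get W − 131 = $559.
Without Osei: best allocation of the remaining 4 bidders over all 5 lots is Ghosh→Lot F ($95), Novak→Lot A ($124), Eriksen→Lot G ($175), Watson→Lot E ($174), total $568.
VCG payment = (others' best without Osei) − (others' welfare with Osei) = 568 − 559 = $9.

Osei pays $9.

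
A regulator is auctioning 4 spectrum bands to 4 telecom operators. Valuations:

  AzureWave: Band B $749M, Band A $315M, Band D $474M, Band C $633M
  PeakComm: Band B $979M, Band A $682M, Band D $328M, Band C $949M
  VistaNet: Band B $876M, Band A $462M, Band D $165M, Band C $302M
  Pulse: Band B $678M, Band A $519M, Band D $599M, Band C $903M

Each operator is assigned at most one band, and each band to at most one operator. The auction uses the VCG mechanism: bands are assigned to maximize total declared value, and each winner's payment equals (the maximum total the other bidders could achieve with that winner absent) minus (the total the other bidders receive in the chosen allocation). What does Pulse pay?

Efficient allocation: AzureWave→Band D ($474M), PeakComm→Band A ($682M), VistaNet→Band B ($876M), Pulse→Band C ($903M); total welfare W = $2935M.
Pulse receives Band C at value $903M, so the others get W − 903 = $2032M.
Without Pulse: best allocation of the remaining 3 bidders over all 4 bands is AzureWave→Band D ($474M), PeakComm→Band C ($949M), VistaNet→Band B ($876M), total $2299M.
VCG payment = (others' best without Pulse) − (others' welfare with Pulse) = 2299 − 2032 = $267M.

Pulse pays $267M.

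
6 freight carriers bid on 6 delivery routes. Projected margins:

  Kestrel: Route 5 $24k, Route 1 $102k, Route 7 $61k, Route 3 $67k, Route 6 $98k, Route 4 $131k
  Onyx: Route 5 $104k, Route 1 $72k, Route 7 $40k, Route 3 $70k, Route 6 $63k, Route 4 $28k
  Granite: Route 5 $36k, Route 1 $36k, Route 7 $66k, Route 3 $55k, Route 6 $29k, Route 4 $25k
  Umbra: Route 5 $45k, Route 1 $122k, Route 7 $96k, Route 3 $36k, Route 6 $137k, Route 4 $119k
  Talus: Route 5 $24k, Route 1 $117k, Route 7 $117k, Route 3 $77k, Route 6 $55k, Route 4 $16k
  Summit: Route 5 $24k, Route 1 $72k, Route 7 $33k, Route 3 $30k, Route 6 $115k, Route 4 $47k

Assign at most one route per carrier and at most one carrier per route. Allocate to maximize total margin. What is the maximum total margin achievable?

Treat this as an assignment problem: match each carrier to one route.
Optimal: Kestrel→Route 4 ($131k), Onyx→Route 5 ($104k), Granite→Route 3 ($55k), Umbra→Route 1 ($122k), Talus→Route 7 ($117k), Summit→Route 6 ($115k) — total 131+104+55+122+117+115 = $644k.
Row-greedy (each carrier in turn takes its best remaining route) gives $585k, worse by 59.
Swapping Umbra↔Summit (Umbra→Route 6 $137k, Summit→Route 1 $72k) loses 28.

Max total: $644k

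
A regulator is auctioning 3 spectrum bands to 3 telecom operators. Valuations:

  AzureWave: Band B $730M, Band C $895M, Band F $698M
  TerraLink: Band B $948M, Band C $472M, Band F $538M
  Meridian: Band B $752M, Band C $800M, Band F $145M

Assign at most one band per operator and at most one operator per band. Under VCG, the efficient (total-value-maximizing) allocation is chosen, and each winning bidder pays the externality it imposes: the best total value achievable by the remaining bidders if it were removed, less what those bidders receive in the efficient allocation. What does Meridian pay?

Efficient allocation: AzureWave→Band F ($698M), TerraLink→Band B ($948M), Meridian→Band C ($800M); total welfare W = $2446M.
Meridian receives Band C at value $800M, so the others get W − 800 = $1646M.
Without Meridian: best allocation of the remaining 2 bidders over all 3 bands is AzureWave→Band C ($895M), TerraLink→Band B ($948M), total $1843M.
VCG payment = (others' best without Meridian) − (others' welfare with Meridian) = 1843 − 1646 = $197M.

Meridian pays $197M.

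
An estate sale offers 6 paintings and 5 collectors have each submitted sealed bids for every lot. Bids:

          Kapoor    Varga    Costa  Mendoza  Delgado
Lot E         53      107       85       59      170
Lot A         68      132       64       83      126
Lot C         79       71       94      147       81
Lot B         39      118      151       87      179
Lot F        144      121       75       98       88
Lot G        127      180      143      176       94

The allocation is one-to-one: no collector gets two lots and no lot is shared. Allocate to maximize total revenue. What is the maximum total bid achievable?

Maximum total: $792

This is the linear assignment problem.
Optimal: Kapoor→Lot F ($144), Varga→Lot G ($180), Costa→Lot B ($151), Mendoza→Lot C ($147), Delgado→Lot E ($170) — total 144+180+151+147+170 = $792.
Column-greedy (each lot in turn goes to its best remaining collector) gives $744, worse by 48.
No other one-to-one assignment exceeds $792.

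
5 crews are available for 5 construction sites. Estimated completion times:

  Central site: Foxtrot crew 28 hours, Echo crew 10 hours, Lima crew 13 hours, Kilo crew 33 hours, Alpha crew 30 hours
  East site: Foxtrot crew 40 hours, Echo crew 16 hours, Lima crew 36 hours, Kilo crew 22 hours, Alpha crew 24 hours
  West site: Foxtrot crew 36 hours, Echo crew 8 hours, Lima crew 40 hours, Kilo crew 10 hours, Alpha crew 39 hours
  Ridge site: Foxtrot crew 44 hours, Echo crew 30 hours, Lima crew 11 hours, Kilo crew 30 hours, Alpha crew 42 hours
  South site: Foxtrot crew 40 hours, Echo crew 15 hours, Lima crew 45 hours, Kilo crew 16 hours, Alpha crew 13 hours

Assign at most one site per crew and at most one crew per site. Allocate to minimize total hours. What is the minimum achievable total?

Optimal: Foxtrot crew→Central site (28 hours), Echo crew→East site (16 hours), Lima crew→Ridge site (11 hours), Kilo crew→West site (10 hours), Alpha crew→South site (13 hours) — total 28+16+11+10+13 = 78 hours.
Min-entry greedy (repeatedly take the single cheapest remaining cell) gives 82 hours, worse by 4.
Swapping Foxtrot crew↔Kilo crew (Foxtrot crew→West site 36 hours, Kilo crew→Central site 33 hours) adds 31.
Checked against all permutations: 78 hours is optimal.

Minimum total: 78 hours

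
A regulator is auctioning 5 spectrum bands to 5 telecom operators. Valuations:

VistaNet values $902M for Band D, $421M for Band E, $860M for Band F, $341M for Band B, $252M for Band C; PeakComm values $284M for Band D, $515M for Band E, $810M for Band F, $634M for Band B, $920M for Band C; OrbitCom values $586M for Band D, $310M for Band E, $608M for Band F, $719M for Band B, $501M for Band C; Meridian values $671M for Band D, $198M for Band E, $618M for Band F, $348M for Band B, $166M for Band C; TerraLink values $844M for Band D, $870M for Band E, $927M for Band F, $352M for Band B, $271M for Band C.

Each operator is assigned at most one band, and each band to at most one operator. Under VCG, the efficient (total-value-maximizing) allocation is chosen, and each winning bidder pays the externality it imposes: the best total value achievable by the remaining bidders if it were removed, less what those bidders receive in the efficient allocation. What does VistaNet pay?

Efficient allocation: VistaNet→Band F ($860M), PeakComm→Band C ($920M), OrbitCom→Band B ($719M), Meridian→Band D ($671M), TerraLink→Band E ($870M); total welfare W = $4040M.
VistaNet receives Band F at value $860M, so the others get W − 860 = $3180M.
Without VistaNet: best allocation of the remaining 4 bidders over all 5 bands is PeakComm→Band C ($920M), OrbitCom→Band B ($719M), Meridian→Band D ($671M), TerraLink→Band F ($927M), total $3237M.
VCG payment = (others' best without VistaNet) − (others' welfare with VistaNet) = 3237 − 3180 = $57M.

VistaNet pays $57M.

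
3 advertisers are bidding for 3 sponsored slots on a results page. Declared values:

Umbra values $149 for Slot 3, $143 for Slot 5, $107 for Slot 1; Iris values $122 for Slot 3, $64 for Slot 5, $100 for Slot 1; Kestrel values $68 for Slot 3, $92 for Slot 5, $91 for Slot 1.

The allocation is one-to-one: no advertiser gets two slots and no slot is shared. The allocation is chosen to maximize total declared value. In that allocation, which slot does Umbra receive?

Umbra receives Slot 5.

Optimal: Umbra→Slot 5 ($143), Iris→Slot 3 ($122), Kestrel→Slot 1 ($91) — total 143+122+91 = $356.
Max-entry greedy (repeatedly take the single best remaining cell) gives $341, worse by 15.
Next-best assignment: Umbra→Slot 3, Iris→Slot 1, Kestrel→Slot 5 = $341.
Swapping Umbra↔Iris (Umbra→Slot 3 $149, Iris→Slot 5 $64) loses 52.
Every other assignment is strictly worse.
Umbra's own top slot is Slot 3 ($149), but forcing Umbra→Slot 3 and reassigning the rest optimally gives only $341 — worse by 15.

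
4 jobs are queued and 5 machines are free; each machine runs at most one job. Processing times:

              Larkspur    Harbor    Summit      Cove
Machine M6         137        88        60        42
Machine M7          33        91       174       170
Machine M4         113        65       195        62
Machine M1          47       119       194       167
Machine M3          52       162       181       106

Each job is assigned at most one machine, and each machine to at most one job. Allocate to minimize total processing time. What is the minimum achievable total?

This is the linear assignment problem.
Optimal: Larkspur→Machine M1 (47 min), Harbor→Machine M7 (91 min), Summit→Machine M6 (60 min), Cove→Machine M4 (62 min) — total 47+91+60+62 = 260 min.
Row-greedy (each job in turn takes its cheapest remaining machine) gives 264 min, worse by 4.
Swapping Summit↔Harbor (Summit→Machine M7 174 min, Harbor→Machine M6 88 min) adds 111.

Min total: 260 min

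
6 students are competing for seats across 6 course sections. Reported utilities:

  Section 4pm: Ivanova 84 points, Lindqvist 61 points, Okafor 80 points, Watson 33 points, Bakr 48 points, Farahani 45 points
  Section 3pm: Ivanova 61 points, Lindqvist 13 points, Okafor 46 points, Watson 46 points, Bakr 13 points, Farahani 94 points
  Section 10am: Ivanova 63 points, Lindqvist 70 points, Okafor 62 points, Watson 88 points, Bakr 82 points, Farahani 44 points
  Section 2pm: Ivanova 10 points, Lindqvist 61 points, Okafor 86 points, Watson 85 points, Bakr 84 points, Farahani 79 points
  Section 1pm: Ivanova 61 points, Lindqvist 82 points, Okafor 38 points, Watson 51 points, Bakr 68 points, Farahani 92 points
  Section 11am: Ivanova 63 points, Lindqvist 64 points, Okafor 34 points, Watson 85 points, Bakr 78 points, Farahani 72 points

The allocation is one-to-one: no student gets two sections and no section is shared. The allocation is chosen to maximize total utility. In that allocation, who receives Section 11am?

This is a one-to-one assignment (maximum-weight bipartite matching).
Optimal: Ivanova→Section 4pm (84 points), Lindqvist→Section 1pm (82 points), Okafor→Section 2pm (86 points), Watson→Section 11am (85 points), Bakr→Section 10am (82 points), Farahani→Section 3pm (94 points) — total 84+82+86+85+82+94 = 513 points.
Max-entry greedy (repeatedly take the single best remaining cell) gives 512 points, worse by 1.
Next-best assignment: Ivanova→Section 4pm, Lindqvist→Section 1pm, Okafor→Section 2pm, Watson→Section 10am, Bakr→Section 11am, Farahani→Section 3pm = 512 points.
Watson's own top section is Section 10am (88 points), but forcing Watson→Section 10am and reassigning the rest optimally gives only 512 points — worse by 1.

Watson receives Section 11am.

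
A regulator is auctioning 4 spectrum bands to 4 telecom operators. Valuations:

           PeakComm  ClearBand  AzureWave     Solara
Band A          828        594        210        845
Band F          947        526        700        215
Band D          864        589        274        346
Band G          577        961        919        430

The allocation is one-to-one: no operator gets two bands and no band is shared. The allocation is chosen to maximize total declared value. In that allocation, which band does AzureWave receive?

Treat this as an assignment problem: match each operator to one band.
Optimal: PeakComm→Band D ($864M), ClearBand→Band G ($961M), AzureWave→Band F ($700M), Solara→Band A ($845M) — total 864+961+700+845 = $3370M.
Row-greedy (each operator in turn takes its best remaining band) gives $3027M, worse by 343.
Next-best assignment: PeakComm→Band F, ClearBand→Band D, AzureWave→Band G, Solara→Band A = $3300M.
Swapping PeakComm↔ClearBand (PeakComm→Band G $577M, ClearBand→Band D $589M) loses 659.
Checked against all permutations: $3370M is optimal.
AzureWave's own top band is Band G ($919M), but forcing AzureWave→Band G and reassigning the rest optimally gives only $3300M — worse by 70.

AzureWave receives Band F.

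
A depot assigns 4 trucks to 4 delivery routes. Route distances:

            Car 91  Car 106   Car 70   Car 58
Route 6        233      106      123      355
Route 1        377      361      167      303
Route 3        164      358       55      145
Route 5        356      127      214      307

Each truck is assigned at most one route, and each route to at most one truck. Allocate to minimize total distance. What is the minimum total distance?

Minimum total: 672 km

Optimal: Car 91→Route 6 (233 km), Car 106→Route 5 (127 km), Car 70→Route 1 (167 km), Car 58→Route 3 (145 km) — total 233+127+167+145 = 672 km.
Min-entry greedy (repeatedly take the single cheapest remaining cell) gives 820 km, worse by 148.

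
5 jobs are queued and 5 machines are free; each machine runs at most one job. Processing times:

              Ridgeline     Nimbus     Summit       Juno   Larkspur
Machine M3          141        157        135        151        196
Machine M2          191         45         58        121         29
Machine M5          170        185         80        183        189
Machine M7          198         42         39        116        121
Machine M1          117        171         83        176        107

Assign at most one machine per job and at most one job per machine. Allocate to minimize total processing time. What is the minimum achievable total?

This is the linear assignment problem.
Optimal: Ridgeline→Machine M1 (117 min), Nimbus→Machine M7 (42 min), Summit→Machine M5 (80 min), Juno→Machine M3 (151 min), Larkspur→Machine M2 (29 min) — total 117+42+80+151+29 = 419 min.
Min-entry greedy (repeatedly take the single cheapest remaining cell) gives 521 min, worse by 102.
No other one-to-one assignment undercuts 419 min.

Min total: 419 min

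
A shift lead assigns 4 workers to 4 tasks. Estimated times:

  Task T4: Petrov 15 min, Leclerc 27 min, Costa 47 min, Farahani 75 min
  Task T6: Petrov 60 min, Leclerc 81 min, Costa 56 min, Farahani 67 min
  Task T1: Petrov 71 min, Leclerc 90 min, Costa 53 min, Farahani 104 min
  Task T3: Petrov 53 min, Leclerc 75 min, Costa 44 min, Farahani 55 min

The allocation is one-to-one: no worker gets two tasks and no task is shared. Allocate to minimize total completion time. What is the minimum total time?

Min total: 195 min

Optimal: Petrov→Task T6 (60 min), Leclerc→Task T4 (27 min), Costa→Task T1 (53 min), Farahani→Task T3 (55 min) — total 60+27+53+55 = 195 min.
Min-entry greedy (repeatedly take the single cheapest remaining cell) gives 216 min, worse by 21.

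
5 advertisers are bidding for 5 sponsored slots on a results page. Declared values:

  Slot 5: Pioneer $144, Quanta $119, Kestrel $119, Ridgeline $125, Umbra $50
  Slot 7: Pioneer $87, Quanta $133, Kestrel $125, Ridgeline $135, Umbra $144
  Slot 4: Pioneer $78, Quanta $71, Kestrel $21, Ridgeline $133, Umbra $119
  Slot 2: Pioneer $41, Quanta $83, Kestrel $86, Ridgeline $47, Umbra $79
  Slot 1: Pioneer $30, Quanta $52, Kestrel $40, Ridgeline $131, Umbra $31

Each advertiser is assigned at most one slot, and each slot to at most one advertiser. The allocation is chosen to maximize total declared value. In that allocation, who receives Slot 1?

Ridgeline receives Slot 1.

Optimal: Pioneer→Slot 5 ($144), Quanta→Slot 7 ($133), Kestrel→Slot 2 ($86), Ridgeline→Slot 1 ($131), Umbra→Slot 4 ($119) — total 144+133+86+131+119 = $613.
Row-greedy (each advertiser in turn takes its best remaining slot) gives $527, worse by 86.
Swapping Ridgeline↔Pioneer (Ridgeline→Slot 5 $125, Pioneer→Slot 1 $30) loses 120.
Ridgeline's own top slot is Slot 7 ($135), but forcing Ridgeline→Slot 7 and reassigning the rest optimally gives only $536 — worse by 77.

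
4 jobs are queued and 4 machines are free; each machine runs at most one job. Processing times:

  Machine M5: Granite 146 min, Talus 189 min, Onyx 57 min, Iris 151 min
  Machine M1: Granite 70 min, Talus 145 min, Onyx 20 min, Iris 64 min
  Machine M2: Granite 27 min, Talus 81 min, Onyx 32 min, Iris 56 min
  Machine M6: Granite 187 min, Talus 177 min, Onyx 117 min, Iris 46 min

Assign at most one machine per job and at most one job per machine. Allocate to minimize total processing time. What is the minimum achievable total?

Minimum total: 254 min

Optimal: Granite→Machine M1 (70 min), Talus→Machine M2 (81 min), Onyx→Machine M5 (57 min), Iris→Machine M6 (46 min) — total 70+81+57+46 = 254 min.
Min-entry greedy (repeatedly take the single cheapest remaining cell) gives 282 min, worse by 28.
Every other assignment is strictly worse.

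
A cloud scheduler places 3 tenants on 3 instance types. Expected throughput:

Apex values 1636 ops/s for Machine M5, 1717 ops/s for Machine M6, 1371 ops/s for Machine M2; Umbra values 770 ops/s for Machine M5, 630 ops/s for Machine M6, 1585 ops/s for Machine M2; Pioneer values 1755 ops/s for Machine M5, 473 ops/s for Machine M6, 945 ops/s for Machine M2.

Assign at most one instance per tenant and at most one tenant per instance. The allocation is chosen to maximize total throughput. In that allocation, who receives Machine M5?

Optimal: Apex→Machine M6 (1717 ops/s), Umbra→Machine M2 (1585 ops/s), Pioneer→Machine M5 (1755 ops/s) — total 1717+1585+1755 = 5057 ops/s.
No other one-to-one assignment exceeds 5057 ops/s.

Pioneer receives Machine M5.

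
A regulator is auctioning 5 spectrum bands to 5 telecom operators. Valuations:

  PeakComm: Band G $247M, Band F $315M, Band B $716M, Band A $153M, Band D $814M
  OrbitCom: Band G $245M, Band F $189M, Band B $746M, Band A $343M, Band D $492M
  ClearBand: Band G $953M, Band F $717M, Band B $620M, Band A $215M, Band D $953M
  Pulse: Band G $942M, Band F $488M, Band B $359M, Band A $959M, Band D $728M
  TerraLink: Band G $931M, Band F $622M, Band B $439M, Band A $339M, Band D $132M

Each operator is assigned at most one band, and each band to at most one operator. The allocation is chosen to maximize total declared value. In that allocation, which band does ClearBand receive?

Treat this as an assignment problem: match each operator to one band.
Optimal: PeakComm→Band D ($814M), OrbitCom→Band B ($746M), ClearBand→Band F ($717M), Pulse→Band A ($959M), TerraLink→Band G ($931M) — total 814+746+717+959+931 = $4167M.
Row-greedy (each operator in turn takes its best remaining band) gives $4094M, worse by 73.
Every other assignment is strictly worse.
ClearBand's own top band is Band G ($953M), but forcing ClearBand→Band G and reassigning the rest optimally gives only $4094M — worse by 73.

ClearBand receives Band F.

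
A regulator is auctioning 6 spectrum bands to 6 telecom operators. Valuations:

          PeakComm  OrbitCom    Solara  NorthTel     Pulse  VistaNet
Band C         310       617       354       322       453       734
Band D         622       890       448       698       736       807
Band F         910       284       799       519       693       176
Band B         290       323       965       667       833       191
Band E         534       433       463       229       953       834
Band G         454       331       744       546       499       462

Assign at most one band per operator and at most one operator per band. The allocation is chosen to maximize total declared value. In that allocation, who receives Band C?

VistaNet receives Band C.

Optimal: PeakComm→Band F ($910M), OrbitCom→Band D ($890M), Solara→Band B ($965M), NorthTel→Band G ($546M), Pulse→Band E ($953M), VistaNet→Band C ($734M) — total 910+890+965+546+953+734 = $4998M.
Swapping VistaNet↔NorthTel (VistaNet→Band G $462M, NorthTel→Band C $322M) loses 496.
VistaNet's own top band is Band E ($834M), but forcing VistaNet→Band E and reassigning the rest optimally gives only $4636M — worse by 362.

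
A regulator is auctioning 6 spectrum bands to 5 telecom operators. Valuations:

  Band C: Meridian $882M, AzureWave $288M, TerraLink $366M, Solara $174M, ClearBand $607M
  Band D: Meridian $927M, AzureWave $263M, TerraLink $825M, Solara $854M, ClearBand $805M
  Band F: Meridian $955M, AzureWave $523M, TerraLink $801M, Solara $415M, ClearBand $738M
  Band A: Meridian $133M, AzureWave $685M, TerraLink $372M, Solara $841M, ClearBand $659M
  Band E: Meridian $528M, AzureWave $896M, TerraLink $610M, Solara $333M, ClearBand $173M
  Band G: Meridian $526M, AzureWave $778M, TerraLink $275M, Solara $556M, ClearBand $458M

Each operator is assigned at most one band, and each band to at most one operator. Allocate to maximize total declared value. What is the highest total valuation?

Max total: $4225M

This is a one-to-one assignment (maximum-weight bipartite matching).
Optimal: Meridian→Band C ($882M), AzureWave→Band E ($896M), TerraLink→Band F ($801M), Solara→Band A ($841M), ClearBand→Band D ($805M) — total 882+896+801+841+805 = $4225M.
Row-greedy (each operator in turn takes its best remaining band) gives $4124M, worse by 101.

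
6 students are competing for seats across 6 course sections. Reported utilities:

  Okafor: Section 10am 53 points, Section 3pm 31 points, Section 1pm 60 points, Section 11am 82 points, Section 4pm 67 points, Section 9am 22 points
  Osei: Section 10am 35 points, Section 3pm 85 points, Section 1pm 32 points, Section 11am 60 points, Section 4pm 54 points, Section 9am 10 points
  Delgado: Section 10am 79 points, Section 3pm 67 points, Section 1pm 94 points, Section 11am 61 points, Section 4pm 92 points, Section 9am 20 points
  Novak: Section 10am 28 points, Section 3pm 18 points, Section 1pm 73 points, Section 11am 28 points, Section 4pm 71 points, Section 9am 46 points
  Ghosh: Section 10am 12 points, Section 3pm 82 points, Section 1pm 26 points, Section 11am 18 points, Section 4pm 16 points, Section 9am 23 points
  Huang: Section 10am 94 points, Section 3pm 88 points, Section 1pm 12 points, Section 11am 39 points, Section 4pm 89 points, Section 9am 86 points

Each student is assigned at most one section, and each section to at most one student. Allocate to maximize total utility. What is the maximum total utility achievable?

Optimal: Okafor→Section 11am (82 points), Osei→Section 4pm (54 points), Delgado→Section 10am (79 points), Novak→Section 1pm (73 points), Ghosh→Section 3pm (82 points), Huang→Section 9am (86 points) — total 82+54+79+73+82+86 = 456 points.
Row-greedy (each student in turn takes its best remaining section) gives 449 points, worse by 7.
Next-best assignment: Okafor→Section 11am, Osei→Section 4pm, Delgado→Section 1pm, Novak→Section 9am, Ghosh→Section 3pm, Huang→Section 10am = 452 points.

Maximum total: 456 points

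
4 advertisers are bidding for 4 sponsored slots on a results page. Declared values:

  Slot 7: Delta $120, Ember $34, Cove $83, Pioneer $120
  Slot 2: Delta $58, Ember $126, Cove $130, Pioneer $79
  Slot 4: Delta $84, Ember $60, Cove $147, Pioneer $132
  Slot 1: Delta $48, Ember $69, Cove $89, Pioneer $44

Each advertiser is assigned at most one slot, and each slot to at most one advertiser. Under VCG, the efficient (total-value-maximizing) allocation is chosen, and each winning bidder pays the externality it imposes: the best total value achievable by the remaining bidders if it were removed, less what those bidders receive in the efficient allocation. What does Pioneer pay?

Pioneer pays $58.

Efficient allocation: Delta→Slot 7 ($120), Ember→Slot 2 ($126), Cove→Slot 1 ($89), Pioneer→Slot 4 ($132); total welfare W = $467.
Pioneer receives Slot 4 at value $132, so the others get W − 132 = $335.
Without Pioneer: best allocation of the remaining 3 bidders over all 4 slots is Delta→Slot 7 ($120), Ember→Slot 2 ($126), Cove→Slot 4 ($147), total $393.
VCG payment = (others' best without Pioneer) − (others' welfare with Pioneer) = 393 − 335 = $58.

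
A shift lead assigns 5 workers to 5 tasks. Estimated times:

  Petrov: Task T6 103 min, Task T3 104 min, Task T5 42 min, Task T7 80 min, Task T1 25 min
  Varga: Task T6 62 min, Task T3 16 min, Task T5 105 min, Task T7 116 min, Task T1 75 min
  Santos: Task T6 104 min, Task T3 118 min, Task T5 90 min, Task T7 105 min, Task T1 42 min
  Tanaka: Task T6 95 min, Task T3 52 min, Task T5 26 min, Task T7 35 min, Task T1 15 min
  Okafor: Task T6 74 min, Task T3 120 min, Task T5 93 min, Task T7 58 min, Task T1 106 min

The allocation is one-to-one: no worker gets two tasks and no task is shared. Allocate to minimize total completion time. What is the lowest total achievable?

This is a one-to-one assignment (minimum-cost bipartite matching).
Optimal: Petrov→Task T5 (42 min), Varga→Task T3 (16 min), Santos→Task T1 (42 min), Tanaka→Task T7 (35 min), Okafor→Task T6 (74 min) — total 42+16+42+35+74 = 209 min.

Min total: 209 min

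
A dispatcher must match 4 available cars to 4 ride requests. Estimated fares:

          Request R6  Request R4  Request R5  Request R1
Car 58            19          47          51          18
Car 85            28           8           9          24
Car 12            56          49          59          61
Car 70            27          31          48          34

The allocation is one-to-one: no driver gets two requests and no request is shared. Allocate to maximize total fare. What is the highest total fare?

Optimal: Car 58→Request R4 ($47), Car 85→Request R6 ($28), Car 12→Request R1 ($61), Car 70→Request R5 ($48) — total 47+28+61+48 = $184.
Row-greedy (each driver in turn takes its best remaining request) gives $171, worse by 13.

Max total: $184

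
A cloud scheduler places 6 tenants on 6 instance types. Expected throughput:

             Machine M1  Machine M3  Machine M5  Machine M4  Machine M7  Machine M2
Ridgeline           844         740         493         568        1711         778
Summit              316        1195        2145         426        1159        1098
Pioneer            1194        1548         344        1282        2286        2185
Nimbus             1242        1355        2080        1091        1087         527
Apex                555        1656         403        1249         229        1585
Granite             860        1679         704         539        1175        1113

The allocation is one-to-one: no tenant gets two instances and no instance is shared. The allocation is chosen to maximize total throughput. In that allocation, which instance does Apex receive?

Treat this as an assignment problem: match each tenant to one instance.
Optimal: Ridgeline→Machine M7 (1711 ops/s), Summit→Machine M5 (2145 ops/s), Pioneer→Machine M2 (2185 ops/s), Nimbus→Machine M1 (1242 ops/s), Apex→Machine M4 (1249 ops/s), Granite→Machine M3 (1679 ops/s) — total 1711+2145+2185+1242+1249+1679 = 10211 ops/s.
Column-greedy (each instance in turn goes to its best remaining tenant) gives 9644 ops/s, worse by 567.
Next-best assignment: Ridgeline→Machine M7, Summit→Machine M5, Pioneer→Machine M2, Nimbus→Machine M4, Apex→Machine M3, Granite→Machine M1 = 9648 ops/s.
Apex's own top instance is Machine M3 (1656 ops/s), but forcing Apex→Machine M3 and reassigning the rest optimally gives only 9648 ops/s — worse by 563.

Apex receives Machine M4.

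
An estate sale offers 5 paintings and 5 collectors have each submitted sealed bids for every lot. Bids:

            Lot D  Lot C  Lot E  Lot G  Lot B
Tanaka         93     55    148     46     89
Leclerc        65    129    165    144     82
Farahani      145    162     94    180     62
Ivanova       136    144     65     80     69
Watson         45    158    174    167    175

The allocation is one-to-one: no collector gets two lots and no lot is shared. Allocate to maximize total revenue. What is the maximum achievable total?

Max total: $768

This is a one-to-one assignment (maximum-weight bipartite matching).
Optimal: Tanaka→Lot E ($148), Leclerc→Lot C ($129), Farahani→Lot G ($180), Ivanova→Lot D ($136), Watson→Lot B ($175) — total 148+129+180+136+175 = $768.
Column-greedy (each lot in turn goes to its best remaining collector) gives $637, worse by 131.
Swapping Leclerc↔Farahani (Leclerc→Lot G $144, Farahani→Lot C $162) loses 3.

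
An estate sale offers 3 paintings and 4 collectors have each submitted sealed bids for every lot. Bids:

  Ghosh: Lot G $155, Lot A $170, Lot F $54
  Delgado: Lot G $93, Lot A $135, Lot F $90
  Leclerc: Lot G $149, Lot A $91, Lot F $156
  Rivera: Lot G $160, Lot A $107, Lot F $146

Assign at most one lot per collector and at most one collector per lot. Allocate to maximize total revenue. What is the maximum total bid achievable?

Optimal: Rivera→Lot G ($160), Ghosh→Lot A ($170), Leclerc→Lot F ($156) — total 160+170+156 = $486.
Row-greedy (each collector in turn takes its best remaining lot) gives $419, worse by 67.
Checked against all permutations: $486 is optimal.

Max total: $486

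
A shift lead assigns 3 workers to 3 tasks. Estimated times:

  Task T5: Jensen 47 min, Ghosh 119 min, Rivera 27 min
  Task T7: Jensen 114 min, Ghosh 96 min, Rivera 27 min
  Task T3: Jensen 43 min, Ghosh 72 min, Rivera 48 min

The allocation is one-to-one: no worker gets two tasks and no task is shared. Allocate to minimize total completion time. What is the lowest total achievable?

Optimal: Jensen→Task T5 (47 min), Ghosh→Task T3 (72 min), Rivera→Task T7 (27 min) — total 47+72+27 = 146 min.
Column-greedy (each task in turn goes to its cheapest remaining worker) gives 166 min, worse by 20.
Next-best assignment: Jensen→Task T3, Ghosh→Task T7, Rivera→Task T5 = 166 min.
Swapping Jensen↔Ghosh (Jensen→Task T3 43 min, Ghosh→Task T5 119 min) adds 43.

Min total: 146 min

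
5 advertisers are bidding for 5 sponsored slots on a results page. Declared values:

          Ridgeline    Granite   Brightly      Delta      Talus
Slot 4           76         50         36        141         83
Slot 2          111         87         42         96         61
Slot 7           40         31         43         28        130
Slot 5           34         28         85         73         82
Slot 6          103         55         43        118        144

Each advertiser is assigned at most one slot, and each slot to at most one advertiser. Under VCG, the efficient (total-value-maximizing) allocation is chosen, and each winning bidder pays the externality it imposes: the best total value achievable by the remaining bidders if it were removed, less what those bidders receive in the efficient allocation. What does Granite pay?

Efficient allocation: Ridgeline→Slot 6 ($103), Granite→Slot 2 ($87), Brightly→Slot 5 ($85), Delta→Slot 4 ($141), Talus→Slot 7 ($130); total welfare W = $546.
Granite receives Slot 2 at value $87, so the others get W − 87 = $459.
Without Granite: best allocation of the remaining 4 bidders over all 5 slots is Ridgeline→Slot 2 ($111), Brightly→Slot 5 ($85), Delta→Slot 4 ($141), Talus→Slot 6 ($144), total $481.
VCG payment = (others' best without Granite) − (others' welfare with Granite) = 481 − 459 = $22.

Granite pays $22.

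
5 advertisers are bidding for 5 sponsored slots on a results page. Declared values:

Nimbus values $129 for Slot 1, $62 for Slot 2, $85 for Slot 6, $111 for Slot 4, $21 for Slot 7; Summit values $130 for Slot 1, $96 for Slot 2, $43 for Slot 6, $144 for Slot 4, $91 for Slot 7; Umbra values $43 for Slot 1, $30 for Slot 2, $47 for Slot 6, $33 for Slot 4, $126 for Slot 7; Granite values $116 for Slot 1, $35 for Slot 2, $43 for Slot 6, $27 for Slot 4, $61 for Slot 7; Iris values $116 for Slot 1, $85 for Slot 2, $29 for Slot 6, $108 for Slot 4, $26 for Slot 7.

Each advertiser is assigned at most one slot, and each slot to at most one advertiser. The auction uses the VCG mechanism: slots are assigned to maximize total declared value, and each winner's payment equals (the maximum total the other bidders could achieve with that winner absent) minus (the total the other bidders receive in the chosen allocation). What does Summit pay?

Efficient allocation: Nimbus→Slot 6 ($85), Summit→Slot 4 ($144), Umbra→Slot 7 ($126), Granite→Slot 1 ($116), Iris→Slot 2 ($85); total welfare W = $556.
Summit receives Slot 4 at value $144, so the others get W − 144 = $412.
Without Summit: best allocation of the remaining 4 bidders over all 5 slots is Nimbus→Slot 4 ($111), Umbra→Slot 7 ($126), Granite→Slot 1 ($116), Iris→Slot 2 ($85), total $438.
VCG payment = (others' best without Summit) − (others' welfare with Summit) = 438 − 412 = $26.

Summit pays $26.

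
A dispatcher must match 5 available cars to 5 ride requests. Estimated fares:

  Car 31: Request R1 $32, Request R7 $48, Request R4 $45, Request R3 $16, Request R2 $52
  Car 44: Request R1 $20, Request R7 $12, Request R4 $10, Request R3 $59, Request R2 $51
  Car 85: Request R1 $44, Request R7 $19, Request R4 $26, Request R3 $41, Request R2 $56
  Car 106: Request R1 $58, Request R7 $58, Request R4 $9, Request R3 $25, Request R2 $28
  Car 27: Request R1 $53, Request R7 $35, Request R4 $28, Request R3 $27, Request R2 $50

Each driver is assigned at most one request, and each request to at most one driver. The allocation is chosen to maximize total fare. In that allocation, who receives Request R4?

Optimal: Car 31→Request R4 ($45), Car 44→Request R3 ($59), Car 85→Request R2 ($56), Car 106→Request R7 ($58), Car 27→Request R1 ($53) — total 45+59+56+58+53 = $271.
Column-greedy (each request in turn goes to its best remaining driver) gives $249, worse by 22.
Next-best assignment: Car 31→Request R4, Car 44→Request R3, Car 85→Request R1, Car 106→Request R7, Car 27→Request R2 = $256.
Swapping Car 85↔Car 31 (Car 85→Request R4 $26, Car 31→Request R2 $52) loses 23.
Car 31's own top request is Request R2 ($52), but forcing Car 31→Request R2 and reassigning the rest optimally gives only $248 — worse by 23.

Car 31 receives Request R4.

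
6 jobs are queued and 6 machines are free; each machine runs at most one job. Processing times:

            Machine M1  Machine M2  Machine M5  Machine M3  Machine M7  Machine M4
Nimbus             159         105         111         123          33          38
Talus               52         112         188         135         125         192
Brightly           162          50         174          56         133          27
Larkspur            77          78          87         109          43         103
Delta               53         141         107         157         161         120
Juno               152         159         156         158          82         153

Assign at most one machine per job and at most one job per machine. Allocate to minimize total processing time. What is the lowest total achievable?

Optimal: Nimbus→Machine M4 (38 min), Talus→Machine M1 (52 min), Brightly→Machine M3 (56 min), Larkspur→Machine M2 (78 min), Delta→Machine M5 (107 min), Juno→Machine M7 (82 min) — total 38+52+56+78+107+82 = 413 min.
Min-entry greedy (repeatedly take the single cheapest remaining cell) gives 455 min, worse by 42.
No other one-to-one assignment undercuts 413 min.

Minimum total: 413 min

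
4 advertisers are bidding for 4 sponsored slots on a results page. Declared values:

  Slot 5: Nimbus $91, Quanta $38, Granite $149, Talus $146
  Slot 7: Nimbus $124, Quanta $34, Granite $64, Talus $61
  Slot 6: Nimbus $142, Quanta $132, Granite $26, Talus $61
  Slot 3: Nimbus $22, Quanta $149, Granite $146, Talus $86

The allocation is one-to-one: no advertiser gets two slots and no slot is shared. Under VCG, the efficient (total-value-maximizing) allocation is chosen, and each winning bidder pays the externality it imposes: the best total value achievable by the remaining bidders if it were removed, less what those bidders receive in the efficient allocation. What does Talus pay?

Efficient allocation: Nimbus→Slot 7 ($124), Quanta→Slot 6 ($132), Granite→Slot 3 ($146), Talus→Slot 5 ($146); total welfare W = $548.
Talus receives Slot 5 at value $146, so the others get W − 146 = $402.
Without Talus: best allocation of the remaining 3 bidders over all 4 slots is Nimbus→Slot 6 ($142), Quanta→Slot 3 ($149), Granite→Slot 5 ($149), total $440.
VCG payment = (others' best without Talus) − (others' welfare with Talus) = 440 − 402 = $38.

Talus pays $38.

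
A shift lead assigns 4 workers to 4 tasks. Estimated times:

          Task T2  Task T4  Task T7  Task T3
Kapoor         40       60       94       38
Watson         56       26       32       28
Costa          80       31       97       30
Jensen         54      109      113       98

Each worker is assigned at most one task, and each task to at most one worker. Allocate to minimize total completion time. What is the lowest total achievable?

Optimal: Kapoor→Task T3 (38 min), Watson→Task T7 (32 min), Costa→Task T4 (31 min), Jensen→Task T2 (54 min) — total 38+32+31+54 = 155 min.
Min-entry greedy (repeatedly take the single cheapest remaining cell) gives 209 min, worse by 54.
Every other assignment is strictly worse.

Minimum total: 155 min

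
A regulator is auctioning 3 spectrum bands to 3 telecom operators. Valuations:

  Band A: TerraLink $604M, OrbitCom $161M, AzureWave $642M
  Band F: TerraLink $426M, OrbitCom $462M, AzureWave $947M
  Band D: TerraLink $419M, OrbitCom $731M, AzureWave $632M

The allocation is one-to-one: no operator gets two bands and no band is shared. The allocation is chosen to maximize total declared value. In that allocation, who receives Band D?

This is a one-to-one assignment (maximum-weight bipartite matching).
Optimal: TerraLink→Band A ($604M), OrbitCom→Band D ($731M), AzureWave→Band F ($947M) — total 604+731+947 = $2282M.
Column-greedy (each band in turn goes to its best remaining operator) gives $1523M, worse by 759.
Every other assignment is strictly worse.

OrbitCom receives Band D.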